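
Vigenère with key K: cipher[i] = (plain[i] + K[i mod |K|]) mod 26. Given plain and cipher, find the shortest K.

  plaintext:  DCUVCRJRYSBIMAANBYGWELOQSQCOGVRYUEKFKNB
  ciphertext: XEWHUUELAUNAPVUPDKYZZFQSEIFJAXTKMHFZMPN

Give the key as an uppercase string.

UCCMSDV

  i= 0: X-D = 20 → U
  i= 1: E-C =  2 → C
  i= 2: W-U =  2 → C
  i= 3: H-V = 12 → M
  i= 4: U-C = 18 → S
  i= 5: U-R =  3 → D
  i= 6: E-J = 21 → V
  i= 7: L-R = 20 → U
  i= 8: A-Y =  2 → C
  i= 9: U-S =  2 → C
  i=10: N-B = 12 → M
  i=11: A-I = 18 → S
  i=12: P-M =  3 → D
  i=13: V-A = 21 → V
  i=14: U-A = 20 → U
  i=15: P-N =  2 → C
  i=16: D-B =  2 → C
  i=17: K-Y = 12 → M
  i=18: Y-G = 18 → S
  i=19: Z-W =  3 → D
  i=20: Z-E = 21 → V
  i=21: F-L = 20 → U
  i=22: Q-O =  2 → C
  i=23: S-Q =  2 → C
  i=24: E-S = 12 → M
  i=25: I-Q = 18 → S
  i=26: F-C =  3 → D
  i=27: J-O = 21 → V
  i=28: A-G = 20 → U
  i=29: X-V =  2 → C
  i=30: T-R =  2 → C
  i=31: K-Y = 12 → M
  i=32: M-U = 18 → S
  i=33: H-E =  3 → D
  i=34: F-K = 21 → V
  i=35: Z-F = 20 → U
  i=36: M-K =  2 → C
  i=37: P-N =  2 → C
  i=38: N-B = 12 → M
  shifts repeat with period 7: UCCMSDV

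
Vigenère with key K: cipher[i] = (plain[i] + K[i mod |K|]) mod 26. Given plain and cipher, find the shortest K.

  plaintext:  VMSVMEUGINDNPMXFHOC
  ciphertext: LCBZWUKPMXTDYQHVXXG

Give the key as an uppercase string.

QQJEK

  i= 0: L-V = 16 → Q
  i= 1: C-M = 16 → Q
  i= 2: B-S =  9 → J
  i= 3: Z-V =  4 → E
  i= 4: W-M = 10 → K
  i= 5: U-E = 16 → Q
  i= 6: K-U = 16 → Q
  i= 7: P-G =  9 → J
  i= 8: M-I =  4 → E
  i= 9: X-N = 10 → K
  i=10: T-D = 16 → Q
  i=11: D-N = 16 → Q
  i=12: Y-P =  9 → J
  i=13: Q-M =  4 → E
  i=14: H-X = 10 → K
  i=15: V-F = 16 → Q
  i=16: X-H = 16 → Q
  i=17: X-O =  9 → J
  i=18: G-C =  4 → E
  shifts repeat with period 5: QQJEK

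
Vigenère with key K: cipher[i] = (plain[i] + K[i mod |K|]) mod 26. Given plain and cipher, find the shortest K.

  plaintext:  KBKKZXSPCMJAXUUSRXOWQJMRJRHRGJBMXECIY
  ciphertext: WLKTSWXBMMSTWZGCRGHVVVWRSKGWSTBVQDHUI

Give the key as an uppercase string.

  i= 0: W-K = 12 → M
  i= 1: L-B = 10 → K
  i= 2: K-K =  0 → A
  i= 3: T-K =  9 → J
  i= 4: S-Z = 19 → T
  i= 5: W-X = 25 → Z
  i= 6: X-S =  5 → F
  i= 7: B-P = 12 → M
  i= 8: M-C = 10 → K
  i= 9: M-M =  0 → A
  i=10: S-J =  9 → J
  i=11: T-A = 19 → T
  i=12: W-X = 25 → Z
  i=13: Z-U =  5 → F
  i=14: G-U = 12 → M
  i=15: C-S = 10 → K
  i=16: R-R =  0 → A
  i=17: G-X =  9 → J
  i=18: H-O = 19 → T
  i=19: V-W = 25 → Z
  i=20: V-Q =  5 → F
  i=21: V-J = 12 → M
  i=22: W-M = 10 → K
  i=23: R-R =  0 → A
  i=24: S-J =  9 → J
  i=25: K-R = 19 → T
  i=26: G-H = 25 → Z
  i=27: W-R =  5 → F
  i=28: S-G = 12 → M
  i=29: T-J = 10 → K
  i=30: B-B =  0 → A
  i=31: V-M =  9 → J
  i=32: Q-X = 19 → T
  i=33: D-E = 25 → Z
  i=34: H-C =  5 → F
  i=35: U-I = 12 → M
  i=36: I-Y = 10 → K
  shifts repeat with period 7: MKAJTZF

MKAJTZF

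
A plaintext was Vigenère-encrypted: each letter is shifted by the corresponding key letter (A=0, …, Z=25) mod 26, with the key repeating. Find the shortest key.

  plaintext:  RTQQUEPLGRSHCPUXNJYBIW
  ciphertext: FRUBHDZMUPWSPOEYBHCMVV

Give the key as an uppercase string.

OYELNZKB

  i= 0: F-R = 14 → O
  i= 1: R-T = 24 → Y
  i= 2: U-Q =  4 → E
  i= 3: B-Q = 11 → L
  i= 4: H-U = 13 → N
  i= 5: D-E = 25 → Z
  i= 6: Z-P = 10 → K
  i= 7: M-L =  1 → B
  i= 8: U-G = 14 → O
  i= 9: P-R = 24 → Y
  i=10: W-S =  4 → E
  i=11: S-H = 11 → L
  i=12: P-C = 13 → N
  i=13: O-P = 25 → Z
  i=14: E-U = 10 → K
  i=15: Y-X =  1 → B
  i=16: B-N = 14 → O
  i=17: H-J = 24 → Y
  i=18: C-Y =  4 → E
  i=19: M-B = 11 → L
  i=20: V-I = 13 → N
  i=21: V-W = 25 → Z
  shifts repeat with period 8: OYELNZKB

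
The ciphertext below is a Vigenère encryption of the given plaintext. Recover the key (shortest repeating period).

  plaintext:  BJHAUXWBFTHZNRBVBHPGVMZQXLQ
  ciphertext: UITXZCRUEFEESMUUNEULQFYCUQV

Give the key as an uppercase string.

TZMXFFV

  i= 0: U-B = 19 → T
  i= 1: I-J = 25 → Z
  i= 2: T-H = 12 → M
  i= 3: X-A = 23 → X
  i= 4: Z-U =  5 → F
  i= 5: C-X =  5 → F
  i= 6: R-W = 21 → V
  i= 7: U-B = 19 → T
  i= 8: E-F = 25 → Z
  i= 9: F-T = 12 → M
  i=10: E-H = 23 → X
  i=11: E-Z =  5 → F
  i=12: S-N =  5 → F
  i=13: M-R = 21 → V
  i=14: U-B = 19 → T
  i=15: U-V = 25 → Z
  i=16: N-B = 12 → M
  i=17: E-H = 23 → X
  i=18: U-P =  5 → F
  i=19: L-G =  5 → F
  i=20: Q-V = 21 → V
  i=21: F-M = 19 → T
  i=22: Y-Z = 25 → Z
  i=23: C-Q = 12 → M
  i=24: U-X = 23 → X
  i=25: Q-L =  5 → F
  i=26: V-Q =  5 → F
  shifts repeat with period 7: TZMXFFV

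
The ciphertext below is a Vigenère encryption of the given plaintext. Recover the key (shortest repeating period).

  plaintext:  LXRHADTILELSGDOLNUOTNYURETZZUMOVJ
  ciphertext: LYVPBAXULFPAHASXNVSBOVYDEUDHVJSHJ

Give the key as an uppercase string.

  i= 0: L-L =  0 → A
  i= 1: Y-X =  1 → B
  i= 2: V-R =  4 → E
  i= 3: P-H =  8 → I
  i= 4: B-A =  1 → B
  i= 5: A-D = 23 → X
  i= 6: X-T =  4 → E
  i= 7: U-I = 12 → M
  i= 8: L-L =  0 → A
  i= 9: F-E =  1 → B
  i=10: P-L =  4 → E
  i=11: A-S =  8 → I
  i=12: H-G =  1 → B
  i=13: A-D = 23 → X
  i=14: S-O =  4 → E
  i=15: X-L = 12 → M
  i=16: N-N =  0 → A
  i=17: V-U =  1 → B
  i=18: S-O =  4 → E
  i=19: B-T =  8 → I
  i=20: O-N =  1 → B
  i=21: V-Y = 23 → X
  i=22: Y-U =  4 → E
  i=23: D-R = 12 → M
  i=24: E-E =  0 → A
  i=25: U-T =  1 → B
  i=26: D-Z =  4 → E
  i=27: H-Z =  8 → I
  i=28: V-U =  1 → B
  i=29: J-M = 23 → X
  i=30: S-O =  4 → E
  i=31: H-V = 12 → M
  i=32: J-J =  0 → A
  shifts repeat with period 8: ABEIBXEM

ABEIBXEM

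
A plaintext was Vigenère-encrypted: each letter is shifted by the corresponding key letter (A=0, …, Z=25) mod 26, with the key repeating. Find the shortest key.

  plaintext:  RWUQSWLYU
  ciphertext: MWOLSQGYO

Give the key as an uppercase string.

VAU

  i= 0: M-R = 21 → V
  i= 1: W-W =  0 → A
  i= 2: O-U = 20 → U
  i= 3: L-Q = 21 → V
  i= 4: S-S =  0 → A
  i= 5: Q-W = 20 → U
  i= 6: G-L = 21 → V
  i= 7: Y-Y =  0 → A
  i= 8: O-U = 20 → U
  shifts repeat with period 3: VAU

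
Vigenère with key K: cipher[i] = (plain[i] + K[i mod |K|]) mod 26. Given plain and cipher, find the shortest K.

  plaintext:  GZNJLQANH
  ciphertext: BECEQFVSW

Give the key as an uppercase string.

  i= 0: B-G = 21 → V
  i= 1: E-Z =  5 → F
  i= 2: C-N = 15 → P
  i= 3: E-J = 21 → V
  i= 4: Q-L =  5 → F
  i= 5: F-Q = 15 → P
  i= 6: V-A = 21 → V
  i= 7: S-N =  5 → F
  i= 8: W-H = 15 → P
  shifts repeat with period 3: VFP

VFP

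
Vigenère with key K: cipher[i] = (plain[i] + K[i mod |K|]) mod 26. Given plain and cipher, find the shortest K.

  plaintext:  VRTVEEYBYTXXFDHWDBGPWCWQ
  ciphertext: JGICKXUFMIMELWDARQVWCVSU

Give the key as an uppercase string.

  i= 0: J-V = 14 → O
  i= 1: G-R = 15 → P
  i= 2: I-T = 15 → P
  i= 3: C-V =  7 → H
  i= 4: K-E =  6 → G
  i= 5: X-E = 19 → T
  i= 6: U-Y = 22 → W
  i= 7: F-B =  4 → E
  i= 8: M-Y = 14 → O
  i= 9: I-T = 15 → P
  i=10: M-X = 15 → P
  i=11: E-X =  7 → H
  i=12: L-F =  6 → G
  i=13: W-D = 19 → T
  i=14: D-H = 22 → W
  i=15: A-W =  4 → E
  i=16: R-D = 14 → O
  i=17: Q-B = 15 → P
  i=18: V-G = 15 → P
  i=19: W-P =  7 → H
  i=20: C-W =  6 → G
  i=21: V-C = 19 → T
  i=22: S-W = 22 → W
  i=23: U-Q =  4 → E
  shifts repeat with period 8: OPPHGTWE

OPPHGTWE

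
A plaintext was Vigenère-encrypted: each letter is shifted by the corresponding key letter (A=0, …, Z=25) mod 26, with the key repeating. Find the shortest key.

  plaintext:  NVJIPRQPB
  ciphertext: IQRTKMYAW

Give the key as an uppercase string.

  i= 0: I-N = 21 → V
  i= 1: Q-V = 21 → V
  i= 2: R-J =  8 → I
  i= 3: T-I = 11 → L
  i= 4: K-P = 21 → V
  i= 5: M-R = 21 → V
  i= 6: Y-Q =  8 → I
  i= 7: A-P = 11 → L
  i= 8: W-B = 21 → V
  shifts repeat with period 4: VVIL

VVIL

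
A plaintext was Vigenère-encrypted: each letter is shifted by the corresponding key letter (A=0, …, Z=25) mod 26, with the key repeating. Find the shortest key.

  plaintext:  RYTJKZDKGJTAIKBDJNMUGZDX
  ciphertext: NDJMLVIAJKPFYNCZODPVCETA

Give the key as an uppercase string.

WFQDB

  i= 0: N-R = 22 → W
  i= 1: D-Y =  5 → F
  i= 2: J-T = 16 → Q
  i= 3: M-J =  3 → D
  i= 4: L-K =  1 → B
  i= 5: V-Z = 22 → W
  i= 6: I-D =  5 → F
  i= 7: A-K = 16 → Q
  i= 8: J-G =  3 → D
  i= 9: K-J =  1 → B
  i=10: P-T = 22 → W
  i=11: F-A =  5 → F
  i=12: Y-I = 16 → Q
  i=13: N-K =  3 → D
  i=14: C-B =  1 → B
  i=15: Z-D = 22 → W
  i=16: O-J =  5 → F
  i=17: D-N = 16 → Q
  i=18: P-M =  3 → D
  i=19: V-U =  1 → B
  i=20: C-G = 22 → W
  i=21: E-Z =  5 → F
  i=22: T-D = 16 → Q
  i=23: A-X =  3 → D
  shifts repeat with period 5: WFQDB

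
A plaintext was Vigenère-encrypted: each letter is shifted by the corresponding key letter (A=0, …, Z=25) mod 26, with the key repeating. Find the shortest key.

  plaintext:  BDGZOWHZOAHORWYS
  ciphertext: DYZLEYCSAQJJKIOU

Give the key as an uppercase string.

CVTMQ

  i= 0: D-B =  2 → C
  i= 1: Y-D = 21 → V
  i= 2: Z-G = 19 → T
  i= 3: L-Z = 12 → M
  i= 4: E-O = 16 → Q
  i= 5: Y-W =  2 → C
  i= 6: C-H = 21 → V
  i= 7: S-Z = 19 → T
  i= 8: A-O = 12 → M
  i= 9: Q-A = 16 → Q
  i=10: J-H =  2 → C
  i=11: J-O = 21 → V
  i=12: K-R = 19 → T
  i=13: I-W = 12 → M
  i=14: O-Y = 16 → Q
  i=15: U-S =  2 → C
  shifts repeat with period 5: CVTMQ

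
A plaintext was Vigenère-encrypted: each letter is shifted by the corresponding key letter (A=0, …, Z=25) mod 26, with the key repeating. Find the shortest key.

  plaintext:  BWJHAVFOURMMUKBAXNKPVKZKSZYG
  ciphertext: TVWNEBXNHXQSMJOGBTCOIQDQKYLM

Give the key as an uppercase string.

  i= 0: T-B = 18 → S
  i= 1: V-W = 25 → Z
  i= 2: W-J = 13 → N
  i= 3: N-H =  6 → G
  i= 4: E-A =  4 → E
  i= 5: B-V =  6 → G
  i= 6: X-F = 18 → S
  i= 7: N-O = 25 → Z
  i= 8: H-U = 13 → N
  i= 9: X-R =  6 → G
  i=10: Q-M =  4 → E
  i=11: S-M =  6 → G
  i=12: M-U = 18 → S
  i=13: J-K = 25 → Z
  i=14: O-B = 13 → N
  i=15: G-A =  6 → G
  i=16: B-X =  4 → E
  i=17: T-N =  6 → G
  i=18: C-K = 18 → S
  i=19: O-P = 25 → Z
  i=20: I-V = 13 → N
  i=21: Q-K =  6 → G
  i=22: D-Z =  4 → E
  i=23: Q-K =  6 → G
  i=24: K-S = 18 → S
  i=25: Y-Z = 25 → Z
  i=26: L-Y = 13 → N
  i=27: M-G =  6 → G
  shifts repeat with period 6: SZNGEG

SZNGEG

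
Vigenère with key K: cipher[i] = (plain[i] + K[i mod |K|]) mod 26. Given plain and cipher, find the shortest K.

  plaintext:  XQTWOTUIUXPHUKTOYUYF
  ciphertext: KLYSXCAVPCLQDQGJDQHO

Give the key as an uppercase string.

NVFWJJG

  i= 0: K-X = 13 → N
  i= 1: L-Q = 21 → V
  i= 2: Y-T =  5 → F
  i= 3: S-W = 22 → W
  i= 4: X-O =  9 → J
  i= 5: C-T =  9 → J
  i= 6: A-U =  6 → G
  i= 7: V-I = 13 → N
  i= 8: P-U = 21 → V
  i= 9: C-X =  5 → F
  i=10: L-P = 22 → W
  i=11: Q-H =  9 → J
  i=12: D-U =  9 → J
  i=13: Q-K =  6 → G
  i=14: G-T = 13 → N
  i=15: J-O = 21 → V
  i=16: D-Y =  5 → F
  i=17: Q-U = 22 → W
  i=18: H-Y =  9 → J
  i=19: O-F =  9 → J
  shifts repeat with period 7: NVFWJJG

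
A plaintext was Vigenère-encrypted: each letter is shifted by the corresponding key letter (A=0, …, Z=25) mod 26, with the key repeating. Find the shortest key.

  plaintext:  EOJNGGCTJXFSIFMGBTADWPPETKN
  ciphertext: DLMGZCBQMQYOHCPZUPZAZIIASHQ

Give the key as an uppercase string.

ZXDTTW

  i= 0: D-E = 25 → Z
  i= 1: L-O = 23 → X
  i= 2: M-J =  3 → D
  i= 3: G-N = 19 → T
  i= 4: Z-G = 19 → T
  i= 5: C-G = 22 → W
  i= 6: B-C = 25 → Z
  i= 7: Q-T = 23 → X
  i= 8: M-J =  3 → D
  i= 9: Q-X = 19 → T
  i=10: Y-F = 19 → T
  i=11: O-S = 22 → W
  i=12: H-I = 25 → Z
  i=13: C-F = 23 → X
  i=14: P-M =  3 → D
  i=15: Z-G = 19 → T
  i=16: U-B = 19 → T
  i=17: P-T = 22 → W
  i=18: Z-A = 25 → Z
  i=19: A-D = 23 → X
  i=20: Z-W =  3 → D
  i=21: I-P = 19 → T
  i=22: I-P = 19 → T
  i=23: A-E = 22 → W
  i=24: S-T = 25 → Z
  i=25: H-K = 23 → X
  i=26: Q-N =  3 → D
  shifts repeat with period 6: ZXDTTW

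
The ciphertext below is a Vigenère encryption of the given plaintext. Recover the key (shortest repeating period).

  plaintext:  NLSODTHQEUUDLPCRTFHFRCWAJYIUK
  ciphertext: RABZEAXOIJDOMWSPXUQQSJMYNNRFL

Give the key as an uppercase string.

  i= 0: R-N =  4 → E
  i= 1: A-L = 15 → P
  i= 2: B-S =  9 → J
  i= 3: Z-O = 11 → L
  i= 4: E-D =  1 → B
  i= 5: A-T =  7 → H
  i= 6: X-H = 16 → Q
  i= 7: O-Q = 24 → Y
  i= 8: I-E =  4 → E
  i= 9: J-U = 15 → P
  i=10: D-U =  9 → J
  i=11: O-D = 11 → L
  i=12: M-L =  1 → B
  i=13: W-P =  7 → H
  i=14: S-C = 16 → Q
  i=15: P-R = 24 → Y
  i=16: X-T =  4 → E
  i=17: U-F = 15 → P
  i=18: Q-H =  9 → J
  i=19: Q-F = 11 → L
  i=20: S-R =  1 → B
  i=21: J-C =  7 → H
  i=22: M-W = 16 → Q
  i=23: Y-A = 24 → Y
  i=24: N-J =  4 → E
  i=25: N-Y = 15 → P
  i=26: R-I =  9 → J
  i=27: F-U = 11 → L
  i=28: L-K =  1 → B
  shifts repeat with period 8: EPJLBHQY

EPJLBHQY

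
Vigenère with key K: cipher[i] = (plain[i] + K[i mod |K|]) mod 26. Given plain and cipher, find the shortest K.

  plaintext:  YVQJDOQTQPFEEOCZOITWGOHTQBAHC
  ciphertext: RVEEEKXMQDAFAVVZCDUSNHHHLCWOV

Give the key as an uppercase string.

  i= 0: R-Y = 19 → T
  i= 1: V-V =  0 → A
  i= 2: E-Q = 14 → O
  i= 3: E-J = 21 → V
  i= 4: E-D =  1 → B
  i= 5: K-O = 22 → W
  i= 6: X-Q =  7 → H
  i= 7: M-T = 19 → T
  i= 8: Q-Q =  0 → A
  i= 9: D-P = 14 → O
  i=10: A-F = 21 → V
  i=11: F-E =  1 → B
  i=12: A-E = 22 → W
  i=13: V-O =  7 → H
  i=14: V-C = 19 → T
  i=15: Z-Z =  0 → A
  i=16: C-O = 14 → O
  i=17: D-I = 21 → V
  i=18: U-T =  1 → B
  i=19: S-W = 22 → W
  i=20: N-G =  7 → H
  i=21: H-O = 19 → T
  i=22: H-H =  0 → A
  i=23: H-T = 14 → O
  i=24: L-Q = 21 → V
  i=25: C-B =  1 → B
  i=26: W-A = 22 → W
  i=27: O-H =  7 → H
  i=28: V-C = 19 → T
  shifts repeat with period 7: TAOVBWH

TAOVBWH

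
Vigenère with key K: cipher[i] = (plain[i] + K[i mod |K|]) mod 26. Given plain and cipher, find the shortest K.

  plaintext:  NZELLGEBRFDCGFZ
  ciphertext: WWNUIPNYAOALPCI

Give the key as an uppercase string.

  i= 0: W-N =  9 → J
  i= 1: W-Z = 23 → X
  i= 2: N-E =  9 → J
  i= 3: U-L =  9 → J
  i= 4: I-L = 23 → X
  i= 5: P-G =  9 → J
  i= 6: N-E =  9 → J
  i= 7: Y-B = 23 → X
  i= 8: A-R =  9 → J
  i= 9: O-F =  9 → J
  i=10: A-D = 23 → X
  i=11: L-C =  9 → J
  i=12: P-G =  9 → J
  i=13: C-F = 23 → X
  i=14: I-Z =  9 → J
  shifts repeat with period 3: JXJ

JXJ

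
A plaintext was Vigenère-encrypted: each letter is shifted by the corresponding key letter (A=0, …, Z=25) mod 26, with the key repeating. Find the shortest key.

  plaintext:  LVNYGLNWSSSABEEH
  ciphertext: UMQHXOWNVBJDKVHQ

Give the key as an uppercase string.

  i= 0: U-L =  9 → J
  i= 1: M-V = 17 → R
  i= 2: Q-N =  3 → D
  i= 3: H-Y =  9 → J
  i= 4: X-G = 17 → R
  i= 5: O-L =  3 → D
  i= 6: W-N =  9 → J
  i= 7: N-W = 17 → R
  i= 8: V-S =  3 → D
  i= 9: B-S =  9 → J
  i=10: J-S = 17 → R
  i=11: D-A =  3 → D
  i=12: K-B =  9 → J
  i=13: V-E = 17 → R
  i=14: H-E =  3 → D
  i=15: Q-H =  9 → J
  shifts repeat with period 3: JRD

JRD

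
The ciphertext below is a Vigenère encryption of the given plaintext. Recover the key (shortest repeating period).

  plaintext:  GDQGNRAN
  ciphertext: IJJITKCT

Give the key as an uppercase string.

CGT

  i= 0: I-G =  2 → C
  i= 1: J-D =  6 → G
  i= 2: J-Q = 19 → T
  i= 3: I-G =  2 → C
  i= 4: T-N =  6 → G
  i= 5: K-R = 19 → T
  i= 6: C-A =  2 → C
  i= 7: T-N =  6 → G
  shifts repeat with period 3: CGT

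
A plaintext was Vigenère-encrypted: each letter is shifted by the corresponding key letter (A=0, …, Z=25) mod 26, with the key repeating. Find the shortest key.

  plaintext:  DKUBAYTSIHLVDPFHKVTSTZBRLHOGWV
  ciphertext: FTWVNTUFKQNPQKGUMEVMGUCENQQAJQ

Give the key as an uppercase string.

  i= 0: F-D =  2 → C
  i= 1: T-K =  9 → J
  i= 2: W-U =  2 → C
  i= 3: V-B = 20 → U
  i= 4: N-A = 13 → N
  i= 5: T-Y = 21 → V
  i= 6: U-T =  1 → B
  i= 7: F-S = 13 → N
  i= 8: K-I =  2 → C
  i= 9: Q-H =  9 → J
  i=10: N-L =  2 → C
  i=11: P-V = 20 → U
  i=12: Q-D = 13 → N
  i=13: K-P = 21 → V
  i=14: G-F =  1 → B
  i=15: U-H = 13 → N
  i=16: M-K =  2 → C
  i=17: E-V =  9 → J
  i=18: V-T =  2 → C
  i=19: M-S = 20 → U
  i=20: G-T = 13 → N
  i=21: U-Z = 21 → V
  i=22: C-B =  1 → B
  i=23: E-R = 13 → N
  i=24: N-L =  2 → C
  i=25: Q-H =  9 → J
  i=26: Q-O =  2 → C
  i=27: A-G = 20 → U
  i=28: J-W = 13 → N
  i=29: Q-V = 21 → V
  shifts repeat with period 8: CJCUNVBN

CJCUNVBN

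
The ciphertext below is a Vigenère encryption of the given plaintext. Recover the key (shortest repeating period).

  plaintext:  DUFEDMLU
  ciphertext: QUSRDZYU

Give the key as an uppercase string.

  i= 0: Q-D = 13 → N
  i= 1: U-U =  0 → A
  i= 2: S-F = 13 → N
  i= 3: R-E = 13 → N
  i= 4: D-D =  0 → A
  i= 5: Z-M = 13 → N
  i= 6: Y-L = 13 → N
  i= 7: U-U =  0 → A
  shifts repeat with period 3: NAN

NAN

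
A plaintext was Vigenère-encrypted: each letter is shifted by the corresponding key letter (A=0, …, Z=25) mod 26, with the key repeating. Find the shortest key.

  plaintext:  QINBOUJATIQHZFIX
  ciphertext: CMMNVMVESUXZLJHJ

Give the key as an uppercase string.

MEZMHS

  i= 0: C-Q = 12 → M
  i= 1: M-I =  4 → E
  i= 2: M-N = 25 → Z
  i= 3: N-B = 12 → M
  i= 4: V-O =  7 → H
  i= 5: M-U = 18 → S
  i= 6: V-J = 12 → M
  i= 7: E-A =  4 → E
  i= 8: S-T = 25 → Z
  i= 9: U-I = 12 → M
  i=10: X-Q =  7 → H
  i=11: Z-H = 18 → S
  i=12: L-Z = 12 → M
  i=13: J-F =  4 → E
  i=14: H-I = 25 → Z
  i=15: J-X = 12 → M
  shifts repeat with period 6: MEZMHS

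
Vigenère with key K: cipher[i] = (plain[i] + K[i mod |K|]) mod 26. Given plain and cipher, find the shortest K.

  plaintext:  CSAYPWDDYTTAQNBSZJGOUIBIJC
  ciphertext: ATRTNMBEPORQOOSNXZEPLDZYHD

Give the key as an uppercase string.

YBRVYQ

  i= 0: A-C = 24 → Y
  i= 1: T-S =  1 → B
  i= 2: R-A = 17 → R
  i= 3: T-Y = 21 → V
  i= 4: N-P = 24 → Y
  i= 5: M-W = 16 → Q
  i= 6: B-D = 24 → Y
  i= 7: E-D =  1 → B
  i= 8: P-Y = 17 → R
  i= 9: O-T = 21 → V
  i=10: R-T = 24 → Y
  i=11: Q-A = 16 → Q
  i=12: O-Q = 24 → Y
  i=13: O-N =  1 → B
  i=14: S-B = 17 → R
  i=15: N-S = 21 → V
  i=16: X-Z = 24 → Y
  i=17: Z-J = 16 → Q
  i=18: E-G = 24 → Y
  i=19: P-O =  1 → B
  i=20: L-U = 17 → R
  i=21: D-I = 21 → V
  i=22: Z-B = 24 → Y
  i=23: Y-I = 16 → Q
  i=24: H-J = 24 → Y
  i=25: D-C =  1 → B
  shifts repeat with period 6: YBRVYQ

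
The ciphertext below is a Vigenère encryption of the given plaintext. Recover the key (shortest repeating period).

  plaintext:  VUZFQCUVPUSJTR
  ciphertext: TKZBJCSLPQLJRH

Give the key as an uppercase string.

YQAWTA

  i= 0: T-V = 24 → Y
  i= 1: K-U = 16 → Q
  i= 2: Z-Z =  0 → A
  i= 3: B-F = 22 → W
  i= 4: J-Q = 19 → T
  i= 5: C-C =  0 → A
  i= 6: S-U = 24 → Y
  i= 7: L-V = 16 → Q
  i= 8: P-P =  0 → A
  i= 9: Q-U = 22 → W
  i=10: L-S = 19 → T
  i=11: J-J =  0 → A
  i=12: R-T = 24 → Y
  i=13: H-R = 16 → Q
  shifts repeat with period 6: YQAWTA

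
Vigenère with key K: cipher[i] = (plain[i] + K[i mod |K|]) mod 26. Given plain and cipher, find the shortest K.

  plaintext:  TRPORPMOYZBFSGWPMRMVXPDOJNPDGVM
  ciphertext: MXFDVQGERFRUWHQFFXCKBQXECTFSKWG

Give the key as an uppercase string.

TGQPEBUQ

  i= 0: M-T = 19 → T
  i= 1: X-R =  6 → G
  i= 2: F-P = 16 → Q
  i= 3: D-O = 15 → P
  i= 4: V-R =  4 → E
  i= 5: Q-P =  1 → B
  i= 6: G-M = 20 → U
  i= 7: E-O = 16 → Q
  i= 8: R-Y = 19 → T
  i= 9: F-Z =  6 → G
  i=10: R-B = 16 → Q
  i=11: U-F = 15 → P
  i=12: W-S =  4 → E
  i=13: H-G =  1 → B
  i=14: Q-W = 20 → U
  i=15: F-P = 16 → Q
  i=16: F-M = 19 → T
  i=17: X-R =  6 → G
  i=18: C-M = 16 → Q
  i=19: K-V = 15 → P
  i=20: B-X =  4 → E
  i=21: Q-P =  1 → B
  i=22: X-D = 20 → U
  i=23: E-O = 16 → Q
  i=24: C-J = 19 → T
  i=25: T-N =  6 → G
  i=26: F-P = 16 → Q
  i=27: S-D = 15 → P
  i=28: K-G =  4 → E
  i=29: W-V =  1 → B
  i=30: G-M = 20 → U
  shifts repeat with period 8: TGQPEBUQ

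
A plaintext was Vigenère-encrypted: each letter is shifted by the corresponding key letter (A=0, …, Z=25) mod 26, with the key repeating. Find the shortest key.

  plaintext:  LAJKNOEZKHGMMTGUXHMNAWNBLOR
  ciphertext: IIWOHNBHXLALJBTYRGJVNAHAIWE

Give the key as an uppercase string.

XINEUZ

  i= 0: I-L = 23 → X
  i= 1: I-A =  8 → I
  i= 2: W-J = 13 → N
  i= 3: O-K =  4 → E
  i= 4: H-N = 20 → U
  i= 5: N-O = 25 → Z
  i= 6: B-E = 23 → X
  i= 7: H-Z =  8 → I
  i= 8: X-K = 13 → N
  i= 9: L-H =  4 → E
  i=10: A-G = 20 → U
  i=11: L-M = 25 → Z
  i=12: J-M = 23 → X
  i=13: B-T =  8 → I
  i=14: T-G = 13 → N
  i=15: Y-U =  4 → E
  i=16: R-X = 20 → U
  i=17: G-H = 25 → Z
  i=18: J-M = 23 → X
  i=19: V-N =  8 → I
  i=20: N-A = 13 → N
  i=21: A-W =  4 → E
  i=22: H-N = 20 → U
  i=23: A-B = 25 → Z
  i=24: I-L = 23 → X
  i=25: W-O =  8 → I
  i=26: E-R = 13 → N
  shifts repeat with period 6: XINEUZ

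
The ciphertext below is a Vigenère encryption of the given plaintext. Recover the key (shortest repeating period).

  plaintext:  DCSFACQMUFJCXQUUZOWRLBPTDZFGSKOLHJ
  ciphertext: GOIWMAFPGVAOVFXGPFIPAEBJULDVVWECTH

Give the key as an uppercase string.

  i= 0: G-D =  3 → D
  i= 1: O-C = 12 → M
  i= 2: I-S = 16 → Q
  i= 3: W-F = 17 → R
  i= 4: M-A = 12 → M
  i= 5: A-C = 24 → Y
  i= 6: F-Q = 15 → P
  i= 7: P-M =  3 → D
  i= 8: G-U = 12 → M
  i= 9: V-F = 16 → Q
  i=10: A-J = 17 → R
  i=11: O-C = 12 → M
  i=12: V-X = 24 → Y
  i=13: F-Q = 15 → P
  i=14: X-U =  3 → D
  i=15: G-U = 12 → M
  i=16: P-Z = 16 → Q
  i=17: F-O = 17 → R
  i=18: I-W = 12 → M
  i=19: P-R = 24 → Y
  i=20: A-L = 15 → P
  i=21: E-B =  3 → D
  i=22: B-P = 12 → M
  i=23: J-T = 16 → Q
  i=24: U-D = 17 → R
  i=25: L-Z = 12 → M
  i=26: D-F = 24 → Y
  i=27: V-G = 15 → P
  i=28: V-S =  3 → D
  i=29: W-K = 12 → M
  i=30: E-O = 16 → Q
  i=31: C-L = 17 → R
  i=32: T-H = 12 → M
  i=33: H-J = 24 → Y
  shifts repeat with period 7: DMQRMYP

DMQRMYP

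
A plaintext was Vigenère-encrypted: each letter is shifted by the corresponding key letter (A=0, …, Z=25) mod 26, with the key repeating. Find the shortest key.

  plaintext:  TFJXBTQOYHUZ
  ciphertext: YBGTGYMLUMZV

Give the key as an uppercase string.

  i= 0: Y-T =  5 → F
  i= 1: B-F = 22 → W
  i= 2: G-J = 23 → X
  i= 3: T-X = 22 → W
  i= 4: G-B =  5 → F
  i= 5: Y-T =  5 → F
  i= 6: M-Q = 22 → W
  i= 7: L-O = 23 → X
  i= 8: U-Y = 22 → W
  i= 9: M-H =  5 → F
  i=10: Z-U =  5 → F
  i=11: V-Z = 22 → W
  shifts repeat with period 5: FWXWF

FWXWF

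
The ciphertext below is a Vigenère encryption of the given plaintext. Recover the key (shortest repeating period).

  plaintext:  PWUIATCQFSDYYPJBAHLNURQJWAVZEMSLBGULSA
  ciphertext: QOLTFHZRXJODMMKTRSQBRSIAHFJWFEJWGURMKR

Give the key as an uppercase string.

  i= 0: Q-P =  1 → B
  i= 1: O-W = 18 → S
  i= 2: L-U = 17 → R
  i= 3: T-I = 11 → L
  i= 4: F-A =  5 → F
  i= 5: H-T = 14 → O
  i= 6: Z-C = 23 → X
  i= 7: R-Q =  1 → B
  i= 8: X-F = 18 → S
  i= 9: J-S = 17 → R
  i=10: O-D = 11 → L
  i=11: D-Y =  5 → F
  i=12: M-Y = 14 → O
  i=13: M-P = 23 → X
  i=14: K-J =  1 → B
  i=15: T-B = 18 → S
  i=16: R-A = 17 → R
  i=17: S-H = 11 → L
  i=18: Q-L =  5 → F
  i=19: B-N = 14 → O
  i=20: R-U = 23 → X
  i=21: S-R =  1 → B
  i=22: I-Q = 18 → S
  i=23: A-J = 17 → R
  i=24: H-W = 11 → L
  i=25: F-A =  5 → F
  i=26: J-V = 14 → O
  i=27: W-Z = 23 → X
  i=28: F-E =  1 → B
  i=29: E-M = 18 → S
  i=30: J-S = 17 → R
  i=31: W-L = 11 → L
  i=32: G-B =  5 → F
  i=33: U-G = 14 → O
  i=34: R-U = 23 → X
  i=35: M-L =  1 → B
  i=36: K-S = 18 → S
  i=37: R-A = 17 → R
  shifts repeat with period 7: BSRLFOX

BSRLFOX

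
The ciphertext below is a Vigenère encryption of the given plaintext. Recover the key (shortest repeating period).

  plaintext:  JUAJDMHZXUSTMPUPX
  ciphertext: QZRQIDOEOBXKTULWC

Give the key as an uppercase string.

  i= 0: Q-J =  7 → H
  i= 1: Z-U =  5 → F
  i= 2: R-A = 17 → R
  i= 3: Q-J =  7 → H
  i= 4: I-D =  5 → F
  i= 5: D-M = 17 → R
  i= 6: O-H =  7 → H
  i= 7: E-Z =  5 → F
  i= 8: O-X = 17 → R
  i= 9: B-U =  7 → H
  i=10: X-S =  5 → F
  i=11: K-T = 17 → R
  i=12: T-M =  7 → H
  i=13: U-P =  5 → F
  i=14: L-U = 17 → R
  i=15: W-P =  7 → H
  i=16: C-X =  5 → F
  shifts repeat with period 3: HFR

HFR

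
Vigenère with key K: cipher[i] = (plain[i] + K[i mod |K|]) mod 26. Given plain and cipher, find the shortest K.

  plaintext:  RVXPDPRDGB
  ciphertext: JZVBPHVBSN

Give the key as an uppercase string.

SEYMM

  i= 0: J-R = 18 → S
  i= 1: Z-V =  4 → E
  i= 2: V-X = 24 → Y
  i= 3: B-P = 12 → M
  i= 4: P-D = 12 → M
  i= 5: H-P = 18 → S
  i= 6: V-R =  4 → E
  i= 7: B-D = 24 → Y
  i= 8: S-G = 12 → M
  i= 9: N-B = 12 → M
  shifts repeat with period 5: SEYMM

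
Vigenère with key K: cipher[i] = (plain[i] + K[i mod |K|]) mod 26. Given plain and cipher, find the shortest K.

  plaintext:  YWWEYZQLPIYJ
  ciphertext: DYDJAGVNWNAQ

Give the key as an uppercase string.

FCH

  i= 0: D-Y =  5 → F
  i= 1: Y-W =  2 → C
  i= 2: D-W =  7 → H
  i= 3: J-E =  5 → F
  i= 4: A-Y =  2 → C
  i= 5: G-Z =  7 → H
  i= 6: V-Q =  5 → F
  i= 7: N-L =  2 → C
  i= 8: W-P =  7 → H
  i= 9: N-I =  5 → F
  i=10: A-Y =  2 → C
  i=11: Q-J =  7 → H
  shifts repeat with period 3: FCH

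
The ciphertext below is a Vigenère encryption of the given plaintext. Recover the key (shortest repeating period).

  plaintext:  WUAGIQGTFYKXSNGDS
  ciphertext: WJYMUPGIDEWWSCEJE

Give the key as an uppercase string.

APYGMZ

  i= 0: W-W =  0 → A
  i= 1: J-U = 15 → P
  i= 2: Y-A = 24 → Y
  i= 3: M-G =  6 → G
  i= 4: U-I = 12 → M
  i= 5: P-Q = 25 → Z
  i= 6: G-G =  0 → A
  i= 7: I-T = 15 → P
  i= 8: D-F = 24 → Y
  i= 9: E-Y =  6 → G
  i=10: W-K = 12 → M
  i=11: W-X = 25 → Z
  i=12: S-S =  0 → A
  i=13: C-N = 15 → P
  i=14: E-G = 24 → Y
  i=15: J-D =  6 → G
  i=16: E-S = 12 → M
  shifts repeat with period 6: APYGMZ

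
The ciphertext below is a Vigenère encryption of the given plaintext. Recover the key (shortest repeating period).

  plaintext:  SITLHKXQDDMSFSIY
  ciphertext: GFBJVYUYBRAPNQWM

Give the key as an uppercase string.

OXIYO

  i= 0: G-S = 14 → O
  i= 1: F-I = 23 → X
  i= 2: B-T =  8 → I
  i= 3: J-L = 24 → Y
  i= 4: V-H = 14 → O
  i= 5: Y-K = 14 → O
  i= 6: U-X = 23 → X
  i= 7: Y-Q =  8 → I
  i= 8: B-D = 24 → Y
  i= 9: R-D = 14 → O
  i=10: A-M = 14 → O
  i=11: P-S = 23 → X
  i=12: N-F =  8 → I
  i=13: Q-S = 24 → Y
  i=14: W-I = 14 → O
  i=15: M-Y = 14 → O
  shifts repeat with period 5: OXIYO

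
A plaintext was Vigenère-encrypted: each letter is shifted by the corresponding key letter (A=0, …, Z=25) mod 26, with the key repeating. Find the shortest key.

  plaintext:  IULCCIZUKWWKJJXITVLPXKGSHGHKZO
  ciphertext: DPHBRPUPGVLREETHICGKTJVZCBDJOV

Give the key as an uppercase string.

  i= 0: D-I = 21 → V
  i= 1: P-U = 21 → V
  i= 2: H-L = 22 → W
  i= 3: B-C = 25 → Z
  i= 4: R-C = 15 → P
  i= 5: P-I =  7 → H
  i= 6: U-Z = 21 → V
  i= 7: P-U = 21 → V
  i= 8: G-K = 22 → W
  i= 9: V-W = 25 → Z
  i=10: L-W = 15 → P
  i=11: R-K =  7 → H
  i=12: E-J = 21 → V
  i=13: E-J = 21 → V
  i=14: T-X = 22 → W
  i=15: H-I = 25 → Z
  i=16: I-T = 15 → P
  i=17: C-V =  7 → H
  i=18: G-L = 21 → V
  i=19: K-P = 21 → V
  i=20: T-X = 22 → W
  i=21: J-K = 25 → Z
  i=22: V-G = 15 → P
  i=23: Z-S =  7 → H
  i=24: C-H = 21 → V
  i=25: B-G = 21 → V
  i=26: D-H = 22 → W
  i=27: J-K = 25 → Z
  i=28: O-Z = 15 → P
  i=29: V-O =  7 → H
  shifts repeat with period 6: VVWZPH

VVWZPH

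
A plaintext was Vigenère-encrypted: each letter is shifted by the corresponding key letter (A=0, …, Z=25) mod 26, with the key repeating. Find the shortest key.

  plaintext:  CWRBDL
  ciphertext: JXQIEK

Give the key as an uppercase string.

  i= 0: J-C =  7 → H
  i= 1: X-W =  1 → B
  i= 2: Q-R = 25 → Z
  i= 3: I-B =  7 → H
  i= 4: E-D =  1 → B
  i= 5: K-L = 25 → Z
  shifts repeat with period 3: HBZ

HBZ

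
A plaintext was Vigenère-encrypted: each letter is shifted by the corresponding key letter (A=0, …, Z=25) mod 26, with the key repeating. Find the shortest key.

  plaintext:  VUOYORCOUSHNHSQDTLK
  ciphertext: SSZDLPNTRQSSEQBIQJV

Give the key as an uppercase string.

XYLF

  i= 0: S-V = 23 → X
  i= 1: S-U = 24 → Y
  i= 2: Z-O = 11 → L
  i= 3: D-Y =  5 → F
  i= 4: L-O = 23 → X
  i= 5: P-R = 24 → Y
  i= 6: N-C = 11 → L
  i= 7: T-O =  5 → F
  i= 8: R-U = 23 → X
  i= 9: Q-S = 24 → Y
  i=10: S-H = 11 → L
  i=11: S-N =  5 → F
  i=12: E-H = 23 → X
  i=13: Q-S = 24 → Y
  i=14: B-Q = 11 → L
  i=15: I-D =  5 → F
  i=16: Q-T = 23 → X
  i=17: J-L = 24 → Y
  i=18: V-K = 11 → L
  shifts repeat with period 4: XYLF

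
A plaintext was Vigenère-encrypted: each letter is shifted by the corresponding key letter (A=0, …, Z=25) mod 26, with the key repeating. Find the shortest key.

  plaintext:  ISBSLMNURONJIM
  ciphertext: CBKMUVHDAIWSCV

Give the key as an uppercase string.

UJJ

  i= 0: C-I = 20 → U
  i= 1: B-S =  9 → J
  i= 2: K-B =  9 → J
  i= 3: M-S = 20 → U
  i= 4: U-L =  9 → J
  i= 5: V-M =  9 → J
  i= 6: H-N = 20 → U
  i= 7: D-U =  9 → J
  i= 8: A-R =  9 → J
  i= 9: I-O = 20 → U
  i=10: W-N =  9 → J
  i=11: S-J =  9 → J
  i=12: C-I = 20 → U
  i=13: V-M =  9 → J
  shifts repeat with period 3: UJJ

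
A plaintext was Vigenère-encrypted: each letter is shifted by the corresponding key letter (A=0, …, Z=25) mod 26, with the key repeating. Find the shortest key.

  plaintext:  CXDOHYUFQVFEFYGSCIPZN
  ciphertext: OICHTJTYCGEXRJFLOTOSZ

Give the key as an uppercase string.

  i= 0: O-C = 12 → M
  i= 1: I-X = 11 → L
  i= 2: C-D = 25 → Z
  i= 3: H-O = 19 → T
  i= 4: T-H = 12 → M
  i= 5: J-Y = 11 → L
  i= 6: T-U = 25 → Z
  i= 7: Y-F = 19 → T
  i= 8: C-Q = 12 → M
  i= 9: G-V = 11 → L
  i=10: E-F = 25 → Z
  i=11: X-E = 19 → T
  i=12: R-F = 12 → M
  i=13: J-Y = 11 → L
  i=14: F-G = 25 → Z
  i=15: L-S = 19 → T
  i=16: O-C = 12 → M
  i=17: T-I = 11 → L
  i=18: O-P = 25 → Z
  i=19: S-Z = 19 → T
  i=20: Z-N = 12 → M
  shifts repeat with period 4: MLZT

MLZT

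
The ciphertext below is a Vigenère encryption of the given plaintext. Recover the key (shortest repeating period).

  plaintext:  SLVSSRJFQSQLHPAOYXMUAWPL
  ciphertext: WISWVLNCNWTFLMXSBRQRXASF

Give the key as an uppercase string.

EXXEDU

  i= 0: W-S =  4 → E
  i= 1: I-L = 23 → X
  i= 2: S-V = 23 → X
  i= 3: W-S =  4 → E
  i= 4: V-S =  3 → D
  i= 5: L-R = 20 → U
  i= 6: N-J =  4 → E
  i= 7: C-F = 23 → X
  i= 8: N-Q = 23 → X
  i= 9: W-S =  4 → E
  i=10: T-Q =  3 → D
  i=11: F-L = 20 → U
  i=12: L-H =  4 → E
  i=13: M-P = 23 → X
  i=14: X-A = 23 → X
  i=15: S-O =  4 → E
  i=16: B-Y =  3 → D
  i=17: R-X = 20 → U
  i=18: Q-M =  4 → E
  i=19: R-U = 23 → X
  i=20: X-A = 23 → X
  i=21: A-W =  4 → E
  i=22: S-P =  3 → D
  i=23: F-L = 20 → U
  shifts repeat with period 6: EXXEDU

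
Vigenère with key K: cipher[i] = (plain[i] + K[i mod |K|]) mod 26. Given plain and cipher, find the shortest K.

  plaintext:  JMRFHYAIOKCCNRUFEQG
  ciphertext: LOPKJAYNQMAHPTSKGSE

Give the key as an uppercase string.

  i= 0: L-J =  2 → C
  i= 1: O-M =  2 → C
  i= 2: P-R = 24 → Y
  i= 3: K-F =  5 → F
  i= 4: J-H =  2 → C
  i= 5: A-Y =  2 → C
  i= 6: Y-A = 24 → Y
  i= 7: N-I =  5 → F
  i= 8: Q-O =  2 → C
  i= 9: M-K =  2 → C
  i=10: A-C = 24 → Y
  i=11: H-C =  5 → F
  i=12: P-N =  2 → C
  i=13: T-R =  2 → C
  i=14: S-U = 24 → Y
  i=15: K-F =  5 → F
  i=16: G-E =  2 → C
  i=17: S-Q =  2 → C
  i=18: E-G = 24 → Y
  shifts repeat with period 4: CCYF

CCYF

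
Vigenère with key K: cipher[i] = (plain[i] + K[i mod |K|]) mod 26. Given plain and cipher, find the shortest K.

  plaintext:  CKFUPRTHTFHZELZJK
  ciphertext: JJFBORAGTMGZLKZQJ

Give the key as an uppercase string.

  i= 0: J-C =  7 → H
  i= 1: J-K = 25 → Z
  i= 2: F-F =  0 → A
  i= 3: B-U =  7 → H
  i= 4: O-P = 25 → Z
  i= 5: R-R =  0 → A
  i= 6: A-T =  7 → H
  i= 7: G-H = 25 → Z
  i= 8: T-T =  0 → A
  i= 9: M-F =  7 → H
  i=10: G-H = 25 → Z
  i=11: Z-Z =  0 → A
  i=12: L-E =  7 → H
  i=13: K-L = 25 → Z
  i=14: Z-Z =  0 → A
  i=15: Q-J =  7 → H
  i=16: J-K = 25 → Z
  shifts repeat with period 3: HZA

HZA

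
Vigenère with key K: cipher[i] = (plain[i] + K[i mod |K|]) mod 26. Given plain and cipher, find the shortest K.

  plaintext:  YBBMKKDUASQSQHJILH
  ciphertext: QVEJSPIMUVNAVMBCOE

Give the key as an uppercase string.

SUDXIFF

  i= 0: Q-Y = 18 → S
  i= 1: V-B = 20 → U
  i= 2: E-B =  3 → D
  i= 3: J-M = 23 → X
  i= 4: S-K =  8 → I
  i= 5: P-K =  5 → F
  i= 6: I-D =  5 → F
  i= 7: M-U = 18 → S
  i= 8: U-A = 20 → U
  i= 9: V-S =  3 → D
  i=10: N-Q = 23 → X
  i=11: A-S =  8 → I
  i=12: V-Q =  5 → F
  i=13: M-H =  5 → F
  i=14: B-J = 18 → S
  i=15: C-I = 20 → U
  i=16: O-L =  3 → D
  i=17: E-H = 23 → X
  shifts repeat with period 7: SUDXIFF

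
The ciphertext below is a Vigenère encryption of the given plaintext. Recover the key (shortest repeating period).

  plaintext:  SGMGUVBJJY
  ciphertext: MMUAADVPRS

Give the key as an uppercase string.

UGI

  i= 0: M-S = 20 → U
  i= 1: M-G =  6 → G
  i= 2: U-M =  8 → I
  i= 3: A-G = 20 → U
  i= 4: A-U =  6 → G
  i= 5: D-V =  8 → I
  i= 6: V-B = 20 → U
  i= 7: P-J =  6 → G
  i= 8: R-J =  8 → I
  i= 9: S-Y = 20 → U
  shifts repeat with period 3: UGI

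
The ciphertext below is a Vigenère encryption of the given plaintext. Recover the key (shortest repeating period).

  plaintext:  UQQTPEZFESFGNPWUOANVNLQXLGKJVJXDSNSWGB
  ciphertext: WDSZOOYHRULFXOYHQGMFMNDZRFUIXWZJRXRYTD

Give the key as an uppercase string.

  i= 0: W-U =  2 → C
  i= 1: D-Q = 13 → N
  i= 2: S-Q =  2 → C
  i= 3: Z-T =  6 → G
  i= 4: O-P = 25 → Z
  i= 5: O-E = 10 → K
  i= 6: Y-Z = 25 → Z
  i= 7: H-F =  2 → C
  i= 8: R-E = 13 → N
  i= 9: U-S =  2 → C
  i=10: L-F =  6 → G
  i=11: F-G = 25 → Z
  i=12: X-N = 10 → K
  i=13: O-P = 25 → Z
  i=14: Y-W =  2 → C
  i=15: H-U = 13 → N
  i=16: Q-O =  2 → C
  i=17: G-A =  6 → G
  i=18: M-N = 25 → Z
  i=19: F-V = 10 → K
  i=20: M-N = 25 → Z
  i=21: N-L =  2 → C
  i=22: D-Q = 13 → N
  i=23: Z-X =  2 → C
  i=24: R-L =  6 → G
  i=25: F-G = 25 → Z
  i=26: U-K = 10 → K
  i=27: I-J = 25 → Z
  i=28: X-V =  2 → C
  i=29: W-J = 13 → N
  i=30: Z-X =  2 → C
  i=31: J-D =  6 → G
  i=32: R-S = 25 → Z
  i=33: X-N = 10 → K
  i=34: R-S = 25 → Z
  i=35: Y-W =  2 → C
  i=36: T-G = 13 → N
  i=37: D-B =  2 → C
  shifts repeat with period 7: CNCGZKZ

CNCGZKZ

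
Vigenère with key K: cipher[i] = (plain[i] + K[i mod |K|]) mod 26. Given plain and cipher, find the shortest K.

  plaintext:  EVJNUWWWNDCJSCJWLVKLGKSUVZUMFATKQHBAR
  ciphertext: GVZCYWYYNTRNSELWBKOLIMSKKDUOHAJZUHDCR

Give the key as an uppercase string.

  i= 0: G-E =  2 → C
  i= 1: V-V =  0 → A
  i= 2: Z-J = 16 → Q
  i= 3: C-N = 15 → P
  i= 4: Y-U =  4 → E
  i= 5: W-W =  0 → A
  i= 6: Y-W =  2 → C
  i= 7: Y-W =  2 → C
  i= 8: N-N =  0 → A
  i= 9: T-D = 16 → Q
  i=10: R-C = 15 → P
  i=11: N-J =  4 → E
  i=12: S-S =  0 → A
  i=13: E-C =  2 → C
  i=14: L-J =  2 → C
  i=15: W-W =  0 → A
  i=16: B-L = 16 → Q
  i=17: K-V = 15 → P
  i=18: O-K =  4 → E
  i=19: L-L =  0 → A
  i=20: I-G =  2 → C
  i=21: M-K =  2 → C
  i=22: S-S =  0 → A
  i=23: K-U = 16 → Q
  i=24: K-V = 15 → P
  i=25: D-Z =  4 → E
  i=26: U-U =  0 → A
  i=27: O-M =  2 → C
  i=28: H-F =  2 → C
  i=29: A-A =  0 → A
  i=30: J-T = 16 → Q
  i=31: Z-K = 15 → P
  i=32: U-Q =  4 → E
  i=33: H-H =  0 → A
  i=34: D-B =  2 → C
  i=35: C-A =  2 → C
  i=36: R-R =  0 → A
  shifts repeat with period 7: CAQPEAC

CAQPEAC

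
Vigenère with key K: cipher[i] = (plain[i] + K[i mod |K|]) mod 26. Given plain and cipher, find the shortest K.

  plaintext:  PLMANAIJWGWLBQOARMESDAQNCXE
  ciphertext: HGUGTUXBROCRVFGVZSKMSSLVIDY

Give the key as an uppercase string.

SVIGGUP

  i= 0: H-P = 18 → S
  i= 1: G-L = 21 → V
  i= 2: U-M =  8 → I
  i= 3: G-A =  6 → G
  i= 4: T-N =  6 → G
  i= 5: U-A = 20 → U
  i= 6: X-I = 15 → P
  i= 7: B-J = 18 → S
  i= 8: R-W = 21 → V
  i= 9: O-G =  8 → I
  i=10: C-W =  6 → G
  i=11: R-L =  6 → G
  i=12: V-B = 20 → U
  i=13: F-Q = 15 → P
  i=14: G-O = 18 → S
  i=15: V-A = 21 → V
  i=16: Z-R =  8 → I
  i=17: S-M =  6 → G
  i=18: K-E =  6 → G
  i=19: M-S = 20 → U
  i=20: S-D = 15 → P
  i=21: S-A = 18 → S
  i=22: L-Q = 21 → V
  i=23: V-N =  8 → I
  i=24: I-C =  6 → G
  i=25: D-X =  6 → G
  i=26: Y-E = 20 → U
  shifts repeat with period 7: SVIGGUP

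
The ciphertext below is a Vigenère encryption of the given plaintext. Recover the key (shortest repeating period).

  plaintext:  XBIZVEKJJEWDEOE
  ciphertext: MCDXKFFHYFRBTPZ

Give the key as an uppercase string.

PBVY

  i= 0: M-X = 15 → P
  i= 1: C-B =  1 → B
  i= 2: D-I = 21 → V
  i= 3: X-Z = 24 → Y
  i= 4: K-V = 15 → P
  i= 5: F-E =  1 → B
  i= 6: F-K = 21 → V
  i= 7: H-J = 24 → Y
  i= 8: Y-J = 15 → P
  i= 9: F-E =  1 → B
  i=10: R-W = 21 → V
  i=11: B-D = 24 → Y
  i=12: T-E = 15 → P
  i=13: P-O =  1 → B
  i=14: Z-E = 21 → V
  shifts repeat with period 4: PBVY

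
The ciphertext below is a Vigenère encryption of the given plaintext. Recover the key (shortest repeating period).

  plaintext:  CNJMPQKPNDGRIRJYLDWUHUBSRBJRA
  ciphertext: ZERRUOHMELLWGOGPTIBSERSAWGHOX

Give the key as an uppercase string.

XRIFFYX

  i= 0: Z-C = 23 → X
  i= 1: E-N = 17 → R
  i= 2: R-J =  8 → I
  i= 3: R-M =  5 → F
  i= 4: U-P =  5 → F
  i= 5: O-Q = 24 → Y
  i= 6: H-K = 23 → X
  i= 7: M-P = 23 → X
  i= 8: E-N = 17 → R
  i= 9: L-D =  8 → I
  i=10: L-G =  5 → F
  i=11: W-R =  5 → F
  i=12: G-I = 24 → Y
  i=13: O-R = 23 → X
  i=14: G-J = 23 → X
  i=15: P-Y = 17 → R
  i=16: T-L =  8 → I
  i=17: I-D =  5 → F
  i=18: B-W =  5 → F
  i=19: S-U = 24 → Y
  i=20: E-H = 23 → X
  i=21: R-U = 23 → X
  i=22: S-B = 17 → R
  i=23: A-S =  8 → I
  i=24: W-R =  5 → F
  i=25: G-B =  5 → F
  i=26: H-J = 24 → Y
  i=27: O-R = 23 → X
  i=28: X-A = 23 → X
  shifts repeat with period 7: XRIFFYX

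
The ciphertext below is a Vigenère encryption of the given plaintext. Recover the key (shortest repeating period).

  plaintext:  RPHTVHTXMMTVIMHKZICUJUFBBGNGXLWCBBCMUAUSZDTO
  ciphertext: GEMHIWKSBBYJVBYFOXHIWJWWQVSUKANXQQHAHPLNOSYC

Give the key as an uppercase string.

  i= 0: G-R = 15 → P
  i= 1: E-P = 15 → P
  i= 2: M-H =  5 → F
  i= 3: H-T = 14 → O
  i= 4: I-V = 13 → N
  i= 5: W-H = 15 → P
  i= 6: K-T = 17 → R
  i= 7: S-X = 21 → V
  i= 8: B-M = 15 → P
  i= 9: B-M = 15 → P
  i=10: Y-T =  5 → F
  i=11: J-V = 14 → O
  i=12: V-I = 13 → N
  i=13: B-M = 15 → P
  i=14: Y-H = 17 → R
  i=15: F-K = 21 → V
  i=16: O-Z = 15 → P
  i=17: X-I = 15 → P
  i=18: H-C =  5 → F
  i=19: I-U = 14 → O
  i=20: W-J = 13 → N
  i=21: J-U = 15 → P
  i=22: W-F = 17 → R
  i=23: W-B = 21 → V
  i=24: Q-B = 15 → P
  i=25: V-G = 15 → P
  i=26: S-N =  5 → F
  i=27: U-G = 14 → O
  i=28: K-X = 13 → N
  i=29: A-L = 15 → P
  i=30: N-W = 17 → R
  i=31: X-C = 21 → V
  i=32: Q-B = 15 → P
  i=33: Q-B = 15 → P
  i=34: H-C =  5 → F
  i=35: A-M = 14 → O
  i=36: H-U = 13 → N
  i=37: P-A = 15 → P
  i=38: L-U = 17 → R
  i=39: N-S = 21 → V
  i=40: O-Z = 15 → P
  i=41: S-D = 15 → P
  i=42: Y-T =  5 → F
  i=43: C-O = 14 → O
  shifts repeat with period 8: PPFONPRV

PPFONPRV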